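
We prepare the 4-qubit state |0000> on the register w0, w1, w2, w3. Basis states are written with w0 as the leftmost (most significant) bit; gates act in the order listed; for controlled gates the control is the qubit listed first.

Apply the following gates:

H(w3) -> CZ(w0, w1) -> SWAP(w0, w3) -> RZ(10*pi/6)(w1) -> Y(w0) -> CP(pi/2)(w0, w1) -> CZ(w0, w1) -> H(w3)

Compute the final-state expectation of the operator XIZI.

In the final state, XIZI has expectation -1.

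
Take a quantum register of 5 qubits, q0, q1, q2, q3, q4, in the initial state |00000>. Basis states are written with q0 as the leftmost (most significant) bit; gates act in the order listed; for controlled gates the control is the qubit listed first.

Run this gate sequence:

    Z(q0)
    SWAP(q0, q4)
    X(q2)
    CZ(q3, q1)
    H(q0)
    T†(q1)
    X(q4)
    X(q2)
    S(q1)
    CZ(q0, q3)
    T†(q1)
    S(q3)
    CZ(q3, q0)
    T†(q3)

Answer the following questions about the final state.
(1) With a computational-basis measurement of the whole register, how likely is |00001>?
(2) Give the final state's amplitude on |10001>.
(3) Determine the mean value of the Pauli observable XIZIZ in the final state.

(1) The probability of measuring |00001> is 1/2.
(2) The amplitude on |10001> is sqrt(2)/2.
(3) In the final state, XIZIZ has expectation -1.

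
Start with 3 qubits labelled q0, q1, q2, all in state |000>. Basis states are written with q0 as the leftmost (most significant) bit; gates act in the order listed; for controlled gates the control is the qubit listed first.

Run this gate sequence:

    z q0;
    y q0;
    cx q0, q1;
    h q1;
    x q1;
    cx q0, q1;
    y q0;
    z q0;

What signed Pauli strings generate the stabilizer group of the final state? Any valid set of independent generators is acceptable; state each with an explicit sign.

One valid set of independent stabilizer generators is -IXI, +ZII, +IIZ (any independent generating set of the same group is equally correct).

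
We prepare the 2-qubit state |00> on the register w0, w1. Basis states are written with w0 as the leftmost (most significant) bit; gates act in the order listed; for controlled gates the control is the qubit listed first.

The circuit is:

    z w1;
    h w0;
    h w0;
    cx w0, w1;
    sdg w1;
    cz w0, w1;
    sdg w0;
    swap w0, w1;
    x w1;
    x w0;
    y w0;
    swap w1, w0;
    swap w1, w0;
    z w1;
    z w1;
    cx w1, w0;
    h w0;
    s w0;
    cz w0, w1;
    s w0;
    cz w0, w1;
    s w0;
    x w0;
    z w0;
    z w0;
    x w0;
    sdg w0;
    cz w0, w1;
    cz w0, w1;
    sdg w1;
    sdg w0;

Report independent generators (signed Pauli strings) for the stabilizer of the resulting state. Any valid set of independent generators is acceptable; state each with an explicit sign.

The stabilizer group can be generated by -YI, -IZ, among other valid generating sets. Key observation: the block from step 21 through step 28 cancels to the identity and can be dropped.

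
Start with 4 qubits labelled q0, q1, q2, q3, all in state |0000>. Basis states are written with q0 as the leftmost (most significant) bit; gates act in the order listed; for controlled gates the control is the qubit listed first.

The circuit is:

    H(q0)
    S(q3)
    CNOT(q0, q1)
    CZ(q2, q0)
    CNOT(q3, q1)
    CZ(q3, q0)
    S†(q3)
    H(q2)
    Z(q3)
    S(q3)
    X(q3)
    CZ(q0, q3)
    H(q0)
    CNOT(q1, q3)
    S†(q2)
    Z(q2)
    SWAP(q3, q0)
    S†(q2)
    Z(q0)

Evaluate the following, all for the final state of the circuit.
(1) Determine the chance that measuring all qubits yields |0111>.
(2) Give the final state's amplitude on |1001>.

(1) Outcome |0111> occurs with probability 1/8.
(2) |1001> carries amplitude -sqrt(2)/4 in the final state.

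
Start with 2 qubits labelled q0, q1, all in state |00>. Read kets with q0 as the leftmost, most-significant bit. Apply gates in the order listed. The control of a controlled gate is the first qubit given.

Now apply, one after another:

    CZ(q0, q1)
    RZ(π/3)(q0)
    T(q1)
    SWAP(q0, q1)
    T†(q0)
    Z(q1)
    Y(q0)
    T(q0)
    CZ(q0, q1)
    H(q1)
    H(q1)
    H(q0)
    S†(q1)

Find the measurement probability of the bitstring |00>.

A full measurement returns |00> with probability 1/2. Key observation: the block from step 10 through step 11 cancels to the identity and can be dropped.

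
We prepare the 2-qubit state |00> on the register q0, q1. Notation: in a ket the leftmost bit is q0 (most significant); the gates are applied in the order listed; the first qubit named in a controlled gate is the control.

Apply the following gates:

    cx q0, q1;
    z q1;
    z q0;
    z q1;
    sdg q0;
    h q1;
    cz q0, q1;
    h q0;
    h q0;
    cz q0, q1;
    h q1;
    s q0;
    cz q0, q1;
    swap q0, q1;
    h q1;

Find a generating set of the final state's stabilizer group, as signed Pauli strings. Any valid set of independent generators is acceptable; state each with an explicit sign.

One valid set of independent stabilizer generators is +IX, +ZI (any independent generating set of the same group is equally correct). Key observation: the block from step 5 through step 12 cancels to the identity and can be dropped.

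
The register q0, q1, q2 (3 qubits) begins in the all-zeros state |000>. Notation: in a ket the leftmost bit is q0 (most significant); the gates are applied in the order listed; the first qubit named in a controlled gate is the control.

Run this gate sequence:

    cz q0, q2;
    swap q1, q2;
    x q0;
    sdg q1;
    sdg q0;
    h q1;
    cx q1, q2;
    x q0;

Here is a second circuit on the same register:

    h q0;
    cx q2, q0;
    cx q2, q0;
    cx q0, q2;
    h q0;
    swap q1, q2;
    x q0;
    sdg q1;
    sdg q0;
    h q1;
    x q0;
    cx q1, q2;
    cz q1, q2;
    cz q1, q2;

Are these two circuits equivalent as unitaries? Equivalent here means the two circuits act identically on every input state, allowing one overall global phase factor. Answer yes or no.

No — the two circuits implement different unitaries, even allowing a global phase.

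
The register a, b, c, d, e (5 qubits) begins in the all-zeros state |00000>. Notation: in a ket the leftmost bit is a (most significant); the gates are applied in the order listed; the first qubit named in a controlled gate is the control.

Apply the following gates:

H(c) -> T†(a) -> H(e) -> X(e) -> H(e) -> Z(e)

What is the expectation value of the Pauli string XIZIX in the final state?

The observable XIZIX averages to 0.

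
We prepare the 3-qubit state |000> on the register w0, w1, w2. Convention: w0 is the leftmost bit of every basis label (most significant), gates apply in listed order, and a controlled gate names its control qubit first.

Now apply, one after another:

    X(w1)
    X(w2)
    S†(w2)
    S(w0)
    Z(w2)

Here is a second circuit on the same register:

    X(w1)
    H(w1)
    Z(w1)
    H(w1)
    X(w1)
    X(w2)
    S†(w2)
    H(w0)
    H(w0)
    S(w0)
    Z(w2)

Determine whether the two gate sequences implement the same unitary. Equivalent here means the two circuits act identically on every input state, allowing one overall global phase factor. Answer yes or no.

Yes — the two circuits implement the same unitary up to a global phase.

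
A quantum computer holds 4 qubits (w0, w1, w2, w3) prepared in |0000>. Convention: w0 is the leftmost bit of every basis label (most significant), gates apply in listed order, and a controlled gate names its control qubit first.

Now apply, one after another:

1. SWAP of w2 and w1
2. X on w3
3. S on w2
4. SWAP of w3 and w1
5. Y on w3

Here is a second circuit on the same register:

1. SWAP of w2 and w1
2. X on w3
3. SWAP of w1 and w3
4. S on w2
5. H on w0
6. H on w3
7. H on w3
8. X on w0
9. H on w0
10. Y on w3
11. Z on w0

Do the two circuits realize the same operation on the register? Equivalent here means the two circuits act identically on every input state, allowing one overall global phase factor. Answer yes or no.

Yes — the two circuits implement the same unitary up to a global phase.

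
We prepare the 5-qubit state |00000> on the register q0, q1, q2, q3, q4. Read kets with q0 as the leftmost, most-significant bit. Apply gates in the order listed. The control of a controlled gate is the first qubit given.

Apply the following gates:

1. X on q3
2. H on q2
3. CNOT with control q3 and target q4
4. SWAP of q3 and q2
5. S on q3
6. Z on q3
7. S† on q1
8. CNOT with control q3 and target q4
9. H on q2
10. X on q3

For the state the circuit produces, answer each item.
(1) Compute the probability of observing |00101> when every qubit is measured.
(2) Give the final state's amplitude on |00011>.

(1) The probability of measuring |00101> is 0.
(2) The final state's coefficient on |00011> equals 1/2.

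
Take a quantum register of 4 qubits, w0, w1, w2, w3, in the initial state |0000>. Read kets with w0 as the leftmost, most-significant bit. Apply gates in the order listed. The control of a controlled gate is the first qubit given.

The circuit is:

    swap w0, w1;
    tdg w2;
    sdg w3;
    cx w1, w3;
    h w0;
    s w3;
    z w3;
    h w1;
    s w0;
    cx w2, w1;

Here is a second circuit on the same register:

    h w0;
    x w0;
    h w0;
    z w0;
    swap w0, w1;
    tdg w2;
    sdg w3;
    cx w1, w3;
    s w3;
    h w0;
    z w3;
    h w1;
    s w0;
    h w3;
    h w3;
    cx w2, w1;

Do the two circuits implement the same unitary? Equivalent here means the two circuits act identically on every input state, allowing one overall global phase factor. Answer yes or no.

Yes — the two circuits implement the same unitary up to a global phase.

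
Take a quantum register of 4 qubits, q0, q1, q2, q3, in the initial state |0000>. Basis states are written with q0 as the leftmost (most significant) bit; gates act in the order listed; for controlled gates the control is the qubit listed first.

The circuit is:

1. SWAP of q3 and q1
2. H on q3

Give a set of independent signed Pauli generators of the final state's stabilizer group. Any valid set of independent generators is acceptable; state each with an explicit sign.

One valid set of independent stabilizer generators is +IIIX, +ZIII, +IZII, +IIZI (any independent generating set of the same group is equally correct).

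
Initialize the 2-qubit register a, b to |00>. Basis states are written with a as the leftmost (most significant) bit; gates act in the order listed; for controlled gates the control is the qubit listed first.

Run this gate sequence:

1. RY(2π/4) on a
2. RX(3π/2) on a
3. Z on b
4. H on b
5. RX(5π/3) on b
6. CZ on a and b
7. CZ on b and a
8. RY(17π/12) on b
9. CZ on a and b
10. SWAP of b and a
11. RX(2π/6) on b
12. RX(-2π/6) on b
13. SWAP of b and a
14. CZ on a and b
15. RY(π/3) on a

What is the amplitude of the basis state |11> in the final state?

|11> carries amplitude -sqrt(6*sqrt(2) + 12)/32 + sqrt(4 - 2*sqrt(2))/32 + sqrt(12 - 6*sqrt(2))/32 + sqrt(2*sqrt(2) + 4)/32 - I*sqrt(6*sqrt(2) + 12)/32 - I*sqrt(2*sqrt(2) + 4)/32 + 5*I*sqrt(4 - 2*sqrt(2))/32 + 3*I*sqrt(12 - 6*sqrt(2))/32 in the final state.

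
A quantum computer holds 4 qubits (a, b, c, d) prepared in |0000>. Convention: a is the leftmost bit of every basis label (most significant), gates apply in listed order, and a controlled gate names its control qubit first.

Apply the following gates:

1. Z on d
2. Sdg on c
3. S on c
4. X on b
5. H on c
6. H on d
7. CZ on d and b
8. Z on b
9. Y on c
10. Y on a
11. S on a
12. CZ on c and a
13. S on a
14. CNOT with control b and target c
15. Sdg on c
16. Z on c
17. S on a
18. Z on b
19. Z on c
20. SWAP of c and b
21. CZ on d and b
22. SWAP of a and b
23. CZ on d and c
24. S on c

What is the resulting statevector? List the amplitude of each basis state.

The final amplitudes are 1/2 on |0110>, 1/2 on |0111>, -I/2 on |1110>, I/2 on |1111>, and 0 on every other basis state.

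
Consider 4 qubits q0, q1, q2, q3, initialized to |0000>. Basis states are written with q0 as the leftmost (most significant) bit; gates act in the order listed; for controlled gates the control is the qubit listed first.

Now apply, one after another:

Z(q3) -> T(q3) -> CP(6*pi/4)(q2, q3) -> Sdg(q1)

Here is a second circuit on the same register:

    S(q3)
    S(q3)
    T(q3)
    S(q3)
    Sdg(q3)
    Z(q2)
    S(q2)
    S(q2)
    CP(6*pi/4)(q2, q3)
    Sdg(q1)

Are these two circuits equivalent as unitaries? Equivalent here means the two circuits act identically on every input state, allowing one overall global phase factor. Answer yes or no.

Yes — the two circuits implement the same unitary up to a global phase.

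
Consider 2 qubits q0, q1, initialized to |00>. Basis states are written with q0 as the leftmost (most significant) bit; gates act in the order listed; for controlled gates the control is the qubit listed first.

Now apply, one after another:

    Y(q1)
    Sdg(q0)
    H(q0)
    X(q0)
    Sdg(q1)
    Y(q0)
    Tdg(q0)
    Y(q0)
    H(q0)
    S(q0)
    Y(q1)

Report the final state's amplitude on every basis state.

The final amplitudes are -I/2 - exp(I*pi/4)/2 on |00>, 0 on |01>, -1/2 - exp(3*I*pi/4)/2 on |10>, 0 on |11>.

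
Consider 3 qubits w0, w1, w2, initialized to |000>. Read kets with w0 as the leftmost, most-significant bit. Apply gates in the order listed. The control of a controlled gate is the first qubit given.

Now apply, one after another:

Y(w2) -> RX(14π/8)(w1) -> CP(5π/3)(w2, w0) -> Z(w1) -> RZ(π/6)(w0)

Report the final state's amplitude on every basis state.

After the circuit, the state carries amplitude -sqrt(sqrt(2) + 2)*exp(5*I*pi/12)/2 on |001>, sqrt(2 - sqrt(2))*exp(11*I*pi/12)/2 on |011>, and 0 on every other basis state.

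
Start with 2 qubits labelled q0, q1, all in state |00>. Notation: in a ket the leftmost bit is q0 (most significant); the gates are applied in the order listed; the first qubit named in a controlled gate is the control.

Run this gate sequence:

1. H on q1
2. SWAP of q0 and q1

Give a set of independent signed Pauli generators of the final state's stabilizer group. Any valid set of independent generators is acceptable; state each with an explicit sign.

One valid set of independent stabilizer generators is +XI, +IZ (any independent generating set of the same group is equally correct).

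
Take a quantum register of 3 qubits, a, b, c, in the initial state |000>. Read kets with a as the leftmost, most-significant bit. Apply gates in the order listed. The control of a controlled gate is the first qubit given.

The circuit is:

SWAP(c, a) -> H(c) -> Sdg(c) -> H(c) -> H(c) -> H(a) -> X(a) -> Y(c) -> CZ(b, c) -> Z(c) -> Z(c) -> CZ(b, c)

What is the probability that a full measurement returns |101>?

The probability of measuring |101> is 1/4. Key observation: gates 9-12 undo each other exactly, leaving only the rest of the circuit to track.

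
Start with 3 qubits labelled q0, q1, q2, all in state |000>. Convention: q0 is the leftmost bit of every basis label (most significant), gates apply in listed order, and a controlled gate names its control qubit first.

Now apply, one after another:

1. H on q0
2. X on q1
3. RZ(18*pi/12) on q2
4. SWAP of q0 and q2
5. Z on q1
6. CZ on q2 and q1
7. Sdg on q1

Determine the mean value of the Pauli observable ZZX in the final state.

The observable ZZX averages to 1.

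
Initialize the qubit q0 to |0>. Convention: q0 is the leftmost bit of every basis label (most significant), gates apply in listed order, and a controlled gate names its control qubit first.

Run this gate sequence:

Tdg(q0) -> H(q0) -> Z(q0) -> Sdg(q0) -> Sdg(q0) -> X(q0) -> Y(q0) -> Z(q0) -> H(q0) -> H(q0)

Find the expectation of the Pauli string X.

In the final state, X has expectation 1. Key observation: steps 9-10 multiply out to the identity, so the circuit reduces to the remaining gates.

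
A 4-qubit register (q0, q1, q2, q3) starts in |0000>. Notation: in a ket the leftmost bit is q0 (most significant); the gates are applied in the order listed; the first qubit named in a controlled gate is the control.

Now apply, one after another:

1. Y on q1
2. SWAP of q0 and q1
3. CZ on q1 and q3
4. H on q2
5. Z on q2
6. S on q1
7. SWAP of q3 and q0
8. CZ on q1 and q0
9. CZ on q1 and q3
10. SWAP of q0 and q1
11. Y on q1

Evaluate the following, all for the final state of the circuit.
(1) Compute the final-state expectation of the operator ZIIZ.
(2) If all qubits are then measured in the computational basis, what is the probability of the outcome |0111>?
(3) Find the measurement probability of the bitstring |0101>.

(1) In the final state, ZIIZ has expectation -1.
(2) Outcome |0111> occurs with probability 1/2.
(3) Outcome |0101> occurs with probability 1/2.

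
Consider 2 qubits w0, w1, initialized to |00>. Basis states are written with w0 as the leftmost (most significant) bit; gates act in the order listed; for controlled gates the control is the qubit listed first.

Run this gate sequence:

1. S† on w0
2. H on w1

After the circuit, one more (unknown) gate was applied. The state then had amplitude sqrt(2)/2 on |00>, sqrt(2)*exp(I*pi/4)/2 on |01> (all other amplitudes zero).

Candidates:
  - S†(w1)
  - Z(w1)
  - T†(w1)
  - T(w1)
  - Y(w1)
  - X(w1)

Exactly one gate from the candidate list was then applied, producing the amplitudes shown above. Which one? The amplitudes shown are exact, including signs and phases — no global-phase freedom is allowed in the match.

The unique candidate consistent with the amplitudes is T(w1).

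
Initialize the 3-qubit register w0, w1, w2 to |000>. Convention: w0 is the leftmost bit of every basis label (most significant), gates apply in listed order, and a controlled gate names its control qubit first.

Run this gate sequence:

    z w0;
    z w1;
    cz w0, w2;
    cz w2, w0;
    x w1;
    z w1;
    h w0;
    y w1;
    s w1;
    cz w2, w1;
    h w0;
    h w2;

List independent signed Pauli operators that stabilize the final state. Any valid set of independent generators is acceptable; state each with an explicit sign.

The final state is stabilized by the group generated by +IIX, +ZII, +IZI; other independent generating sets are equally valid.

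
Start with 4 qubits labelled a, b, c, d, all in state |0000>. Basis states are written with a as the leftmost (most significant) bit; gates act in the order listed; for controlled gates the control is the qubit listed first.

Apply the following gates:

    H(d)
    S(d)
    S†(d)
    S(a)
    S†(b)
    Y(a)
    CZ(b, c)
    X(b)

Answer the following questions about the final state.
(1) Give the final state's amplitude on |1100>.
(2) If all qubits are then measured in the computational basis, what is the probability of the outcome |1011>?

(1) The amplitude on |1100> is sqrt(2)*I/2. Key observation: the block from step 2 through step 3 cancels to the identity and can be dropped.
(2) The probability of measuring |1011> is 0.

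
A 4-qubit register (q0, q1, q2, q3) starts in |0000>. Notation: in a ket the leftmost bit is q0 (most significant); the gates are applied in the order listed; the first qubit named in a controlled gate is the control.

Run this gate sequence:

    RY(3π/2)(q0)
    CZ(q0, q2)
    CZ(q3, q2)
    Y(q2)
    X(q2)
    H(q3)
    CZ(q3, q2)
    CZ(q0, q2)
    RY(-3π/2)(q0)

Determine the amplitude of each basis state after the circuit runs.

The final amplitudes are sqrt(2)*I/2 on |0000>, sqrt(2)*I/2 on |0001>, and 0 on every other basis state.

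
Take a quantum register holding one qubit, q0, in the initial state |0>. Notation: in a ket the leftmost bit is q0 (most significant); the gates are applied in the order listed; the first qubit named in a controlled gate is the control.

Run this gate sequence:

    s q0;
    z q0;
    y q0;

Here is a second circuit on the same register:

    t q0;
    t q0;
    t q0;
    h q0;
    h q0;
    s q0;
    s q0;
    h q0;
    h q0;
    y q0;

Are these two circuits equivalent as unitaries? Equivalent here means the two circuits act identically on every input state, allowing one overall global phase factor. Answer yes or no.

No, they are not equivalent — no single phase factor reconciles the two unitaries.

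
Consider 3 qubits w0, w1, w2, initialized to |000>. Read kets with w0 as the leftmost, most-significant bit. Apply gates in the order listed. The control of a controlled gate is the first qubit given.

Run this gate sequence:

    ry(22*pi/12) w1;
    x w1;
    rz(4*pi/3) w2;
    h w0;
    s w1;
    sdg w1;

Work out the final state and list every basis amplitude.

After the circuit, the state carries amplitude (1 - sqrt(3))*exp(I*pi/3)/4 on |000>, 0 on |001>, (1 + sqrt(3))*exp(I*pi/3)/4 on |010>, 0 on |011>, (1 - sqrt(3))*exp(I*pi/3)/4 on |100>, 0 on |101>, (1 + sqrt(3))*exp(I*pi/3)/4 on |110>, 0 on |111>. Key observation: gates 5-6 undo each other exactly, leaving only the rest of the circuit to track.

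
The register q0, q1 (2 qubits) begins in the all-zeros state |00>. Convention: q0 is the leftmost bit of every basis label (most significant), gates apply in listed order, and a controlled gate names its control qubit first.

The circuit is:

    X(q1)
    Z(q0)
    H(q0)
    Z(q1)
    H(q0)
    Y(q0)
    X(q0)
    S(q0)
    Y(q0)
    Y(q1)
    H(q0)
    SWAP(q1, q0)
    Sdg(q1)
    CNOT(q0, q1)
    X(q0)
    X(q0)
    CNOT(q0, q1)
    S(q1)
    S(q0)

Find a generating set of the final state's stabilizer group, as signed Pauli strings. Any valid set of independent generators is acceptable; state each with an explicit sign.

The stabilizer group can be generated by -IX, +ZI, among other valid generating sets.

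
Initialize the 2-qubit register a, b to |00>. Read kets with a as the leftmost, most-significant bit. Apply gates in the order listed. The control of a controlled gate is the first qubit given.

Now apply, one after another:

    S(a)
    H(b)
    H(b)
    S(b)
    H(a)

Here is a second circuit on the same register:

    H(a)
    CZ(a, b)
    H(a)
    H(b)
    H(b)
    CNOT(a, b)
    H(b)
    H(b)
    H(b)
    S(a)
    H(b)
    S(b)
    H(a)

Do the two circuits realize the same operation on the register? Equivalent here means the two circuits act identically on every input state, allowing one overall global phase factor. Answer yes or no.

No — the two circuits implement different unitaries, even allowing a global phase.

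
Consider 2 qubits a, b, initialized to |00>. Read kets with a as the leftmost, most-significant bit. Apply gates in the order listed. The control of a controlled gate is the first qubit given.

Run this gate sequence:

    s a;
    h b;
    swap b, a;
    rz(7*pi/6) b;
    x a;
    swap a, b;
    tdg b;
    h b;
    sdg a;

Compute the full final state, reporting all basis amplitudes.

The resulting statevector has amplitude (-1 - exp(I*pi/4))*exp(I*pi/6)/2 on |00>, -exp(5*I*pi/12)/2 + exp(I*pi/6)/2 on |01>, 0 on |10>, 0 on |11>.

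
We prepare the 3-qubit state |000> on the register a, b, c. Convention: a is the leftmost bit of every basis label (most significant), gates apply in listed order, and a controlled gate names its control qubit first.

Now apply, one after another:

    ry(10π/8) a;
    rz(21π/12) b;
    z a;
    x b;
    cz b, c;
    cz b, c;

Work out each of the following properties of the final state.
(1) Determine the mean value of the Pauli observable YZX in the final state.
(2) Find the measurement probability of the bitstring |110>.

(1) The expectation value of YZX is 0. Key observation: steps 5-6 multiply out to the identity, so the circuit reduces to the remaining gates.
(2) A full measurement returns |110> with probability sqrt(2)/4 + 1/2.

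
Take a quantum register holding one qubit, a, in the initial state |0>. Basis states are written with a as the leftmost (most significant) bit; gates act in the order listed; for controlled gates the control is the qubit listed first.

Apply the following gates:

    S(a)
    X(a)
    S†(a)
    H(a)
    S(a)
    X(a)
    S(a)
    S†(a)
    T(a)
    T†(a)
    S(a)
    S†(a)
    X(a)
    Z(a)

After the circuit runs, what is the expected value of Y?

The expectation value of Y is 1. Key observation: the block from step 6 through step 13 cancels to the identity and can be dropped.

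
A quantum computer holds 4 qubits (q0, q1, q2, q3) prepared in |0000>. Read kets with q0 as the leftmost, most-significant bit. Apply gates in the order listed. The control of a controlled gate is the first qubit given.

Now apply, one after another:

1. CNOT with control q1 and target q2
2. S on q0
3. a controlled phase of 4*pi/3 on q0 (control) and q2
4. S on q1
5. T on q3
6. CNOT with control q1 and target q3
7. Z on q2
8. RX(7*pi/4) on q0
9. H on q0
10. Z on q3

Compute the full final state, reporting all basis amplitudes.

After the circuit, the state carries amplitude -sqrt(2)*sqrt(sqrt(2) + 2)/4 - sqrt(2)*I*sqrt(2 - sqrt(2))/4 on |0000>, -sqrt(2)*sqrt(sqrt(2) + 2)/4 + sqrt(2)*I*sqrt(2 - sqrt(2))/4 on |1000>, and 0 on every other basis state.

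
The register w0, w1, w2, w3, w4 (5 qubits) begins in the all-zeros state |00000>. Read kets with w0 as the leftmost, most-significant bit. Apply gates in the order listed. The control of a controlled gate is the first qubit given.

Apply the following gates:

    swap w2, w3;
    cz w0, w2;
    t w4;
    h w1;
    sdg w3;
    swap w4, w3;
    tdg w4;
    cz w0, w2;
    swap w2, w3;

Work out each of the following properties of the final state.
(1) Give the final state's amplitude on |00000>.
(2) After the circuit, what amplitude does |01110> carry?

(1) |00000> carries amplitude sqrt(2)/2 in the final state.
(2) |01110> carries amplitude 0 in the final state.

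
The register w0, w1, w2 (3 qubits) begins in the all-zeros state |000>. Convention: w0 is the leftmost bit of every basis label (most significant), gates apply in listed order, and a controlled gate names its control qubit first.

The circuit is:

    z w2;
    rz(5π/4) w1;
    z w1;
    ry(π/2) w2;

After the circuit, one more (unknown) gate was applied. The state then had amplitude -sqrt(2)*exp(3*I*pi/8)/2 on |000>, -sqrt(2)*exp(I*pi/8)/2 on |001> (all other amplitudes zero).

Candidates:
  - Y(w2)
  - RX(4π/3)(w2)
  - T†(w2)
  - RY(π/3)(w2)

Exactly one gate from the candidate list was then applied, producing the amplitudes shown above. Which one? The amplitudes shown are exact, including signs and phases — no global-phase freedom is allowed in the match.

The applied gate was T†(w2).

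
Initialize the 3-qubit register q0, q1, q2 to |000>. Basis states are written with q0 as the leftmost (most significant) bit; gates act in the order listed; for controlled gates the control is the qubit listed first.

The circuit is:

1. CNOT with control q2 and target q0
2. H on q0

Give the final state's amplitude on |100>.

|100> carries amplitude sqrt(2)/2 in the final state.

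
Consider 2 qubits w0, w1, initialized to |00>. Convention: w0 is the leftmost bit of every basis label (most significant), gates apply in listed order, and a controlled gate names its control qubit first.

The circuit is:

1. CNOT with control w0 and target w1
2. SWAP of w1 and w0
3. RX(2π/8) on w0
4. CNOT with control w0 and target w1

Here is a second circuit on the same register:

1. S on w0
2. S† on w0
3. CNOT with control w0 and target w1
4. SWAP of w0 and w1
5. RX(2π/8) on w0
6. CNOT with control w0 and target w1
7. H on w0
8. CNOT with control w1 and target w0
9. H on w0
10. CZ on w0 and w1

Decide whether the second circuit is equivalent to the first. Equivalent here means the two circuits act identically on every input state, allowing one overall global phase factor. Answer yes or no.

Yes, they are equivalent — the unitaries differ by at most a global phase.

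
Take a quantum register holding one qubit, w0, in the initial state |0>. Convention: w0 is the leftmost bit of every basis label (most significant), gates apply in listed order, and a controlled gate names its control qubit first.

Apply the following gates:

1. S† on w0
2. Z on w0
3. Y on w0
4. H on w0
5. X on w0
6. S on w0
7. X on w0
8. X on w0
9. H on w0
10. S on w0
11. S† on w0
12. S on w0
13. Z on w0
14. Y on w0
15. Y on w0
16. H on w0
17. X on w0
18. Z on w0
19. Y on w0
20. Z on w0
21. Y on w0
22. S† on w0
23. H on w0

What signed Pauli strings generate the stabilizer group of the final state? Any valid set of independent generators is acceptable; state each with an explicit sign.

One valid set of independent stabilizer generators is -X (any independent generating set of the same group is equally correct).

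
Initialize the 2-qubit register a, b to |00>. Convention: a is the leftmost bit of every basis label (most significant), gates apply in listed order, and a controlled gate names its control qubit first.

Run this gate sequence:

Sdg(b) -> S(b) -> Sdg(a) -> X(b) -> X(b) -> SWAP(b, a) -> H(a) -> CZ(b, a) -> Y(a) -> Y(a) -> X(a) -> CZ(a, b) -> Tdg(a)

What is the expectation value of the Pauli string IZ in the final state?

The expectation value of IZ is 1. Key observation: gates 4-5 undo each other exactly, leaving only the rest of the circuit to track.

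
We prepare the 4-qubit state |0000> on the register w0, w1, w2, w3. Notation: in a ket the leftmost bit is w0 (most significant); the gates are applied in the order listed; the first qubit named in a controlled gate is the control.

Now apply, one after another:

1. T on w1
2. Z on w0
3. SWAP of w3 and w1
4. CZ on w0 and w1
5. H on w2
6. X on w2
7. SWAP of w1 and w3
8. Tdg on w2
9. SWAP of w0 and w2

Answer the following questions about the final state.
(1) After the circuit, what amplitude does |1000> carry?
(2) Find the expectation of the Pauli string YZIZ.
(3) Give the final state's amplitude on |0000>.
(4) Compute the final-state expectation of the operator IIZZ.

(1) The amplitude on |1000> is -sqrt(2)*exp(3*I*pi/4)/2.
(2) The expectation value of YZIZ is -sqrt(2)/2.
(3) The amplitude on |0000> is sqrt(2)/2.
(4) The observable IIZZ averages to 1.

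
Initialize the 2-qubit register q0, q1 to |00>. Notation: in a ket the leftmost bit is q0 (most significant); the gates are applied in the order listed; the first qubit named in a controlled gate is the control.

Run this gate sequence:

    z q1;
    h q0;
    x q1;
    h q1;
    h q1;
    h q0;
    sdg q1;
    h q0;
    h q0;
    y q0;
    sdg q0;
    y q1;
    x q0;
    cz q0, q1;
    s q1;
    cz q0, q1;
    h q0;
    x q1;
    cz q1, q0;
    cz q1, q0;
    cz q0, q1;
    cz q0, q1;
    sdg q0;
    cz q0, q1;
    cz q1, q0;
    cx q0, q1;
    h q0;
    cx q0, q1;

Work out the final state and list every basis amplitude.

The final amplitudes are I/2 on |00>, -1/2 on |01>, -1/2 on |10>, -I/2 on |11>. Key observation: gates 4-5 undo each other exactly, leaving only the rest of the circuit to track.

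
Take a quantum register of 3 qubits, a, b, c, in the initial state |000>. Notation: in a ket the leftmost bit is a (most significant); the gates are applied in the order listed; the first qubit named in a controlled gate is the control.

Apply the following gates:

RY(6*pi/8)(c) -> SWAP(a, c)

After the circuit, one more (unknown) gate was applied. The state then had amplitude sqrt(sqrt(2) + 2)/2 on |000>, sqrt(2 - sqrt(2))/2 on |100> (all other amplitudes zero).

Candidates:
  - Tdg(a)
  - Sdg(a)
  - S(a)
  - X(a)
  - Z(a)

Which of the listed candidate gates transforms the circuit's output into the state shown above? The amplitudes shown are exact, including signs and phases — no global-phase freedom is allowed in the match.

The applied gate was X(a).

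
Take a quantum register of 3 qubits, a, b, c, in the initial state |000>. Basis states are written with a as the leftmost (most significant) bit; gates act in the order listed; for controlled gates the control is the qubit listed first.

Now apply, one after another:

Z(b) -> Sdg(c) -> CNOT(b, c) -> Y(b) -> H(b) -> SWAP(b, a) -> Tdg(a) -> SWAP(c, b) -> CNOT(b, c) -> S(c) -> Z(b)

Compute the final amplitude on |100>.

|100> carries amplitude -sqrt(2)*exp(I*pi/4)/2 in the final state.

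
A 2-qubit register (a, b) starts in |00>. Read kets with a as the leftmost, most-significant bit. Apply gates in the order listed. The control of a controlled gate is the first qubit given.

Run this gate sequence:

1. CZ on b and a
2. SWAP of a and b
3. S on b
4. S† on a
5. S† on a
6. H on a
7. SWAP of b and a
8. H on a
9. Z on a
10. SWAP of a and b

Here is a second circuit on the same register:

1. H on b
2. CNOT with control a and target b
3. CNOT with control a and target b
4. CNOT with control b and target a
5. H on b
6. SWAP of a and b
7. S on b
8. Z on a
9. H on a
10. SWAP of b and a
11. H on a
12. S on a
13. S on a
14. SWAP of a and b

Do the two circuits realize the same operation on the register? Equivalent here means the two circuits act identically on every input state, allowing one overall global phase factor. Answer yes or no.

No: there is an input state on which the two circuits produce genuinely different outputs (not merely differing by a phase).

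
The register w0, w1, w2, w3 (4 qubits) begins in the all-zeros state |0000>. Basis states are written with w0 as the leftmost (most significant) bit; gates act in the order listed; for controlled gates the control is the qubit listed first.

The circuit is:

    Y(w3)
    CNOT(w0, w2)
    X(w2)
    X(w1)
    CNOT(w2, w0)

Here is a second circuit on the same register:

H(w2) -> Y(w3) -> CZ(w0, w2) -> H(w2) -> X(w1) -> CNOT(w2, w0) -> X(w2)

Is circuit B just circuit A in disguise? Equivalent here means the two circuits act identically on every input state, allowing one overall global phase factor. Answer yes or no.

No, they are not equivalent — no single phase factor reconciles the two unitaries.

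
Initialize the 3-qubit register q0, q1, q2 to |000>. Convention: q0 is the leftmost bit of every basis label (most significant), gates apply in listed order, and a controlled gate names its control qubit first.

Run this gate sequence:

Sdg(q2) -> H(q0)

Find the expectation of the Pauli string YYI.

In the final state, YYI has expectation 0.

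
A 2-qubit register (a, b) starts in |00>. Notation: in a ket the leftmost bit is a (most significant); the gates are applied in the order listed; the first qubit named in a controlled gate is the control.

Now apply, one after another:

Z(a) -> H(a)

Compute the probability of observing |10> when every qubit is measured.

Outcome |10> occurs with probability 1/2.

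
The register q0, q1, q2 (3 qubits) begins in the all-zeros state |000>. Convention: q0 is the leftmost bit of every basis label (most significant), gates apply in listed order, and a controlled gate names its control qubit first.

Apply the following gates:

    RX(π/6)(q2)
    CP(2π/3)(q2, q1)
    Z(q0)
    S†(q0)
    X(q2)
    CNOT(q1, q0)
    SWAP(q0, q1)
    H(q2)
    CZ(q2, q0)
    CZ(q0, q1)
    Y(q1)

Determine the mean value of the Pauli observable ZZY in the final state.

In the final state, ZZY has expectation 1/2.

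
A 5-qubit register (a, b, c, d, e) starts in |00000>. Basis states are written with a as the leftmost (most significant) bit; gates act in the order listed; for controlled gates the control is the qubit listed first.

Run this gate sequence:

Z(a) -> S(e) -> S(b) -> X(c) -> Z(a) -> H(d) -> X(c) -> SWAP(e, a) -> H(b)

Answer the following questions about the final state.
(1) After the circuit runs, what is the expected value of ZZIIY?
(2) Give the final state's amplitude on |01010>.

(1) In the final state, ZZIIY has expectation 0.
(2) |01010> carries amplitude 1/2 in the final state.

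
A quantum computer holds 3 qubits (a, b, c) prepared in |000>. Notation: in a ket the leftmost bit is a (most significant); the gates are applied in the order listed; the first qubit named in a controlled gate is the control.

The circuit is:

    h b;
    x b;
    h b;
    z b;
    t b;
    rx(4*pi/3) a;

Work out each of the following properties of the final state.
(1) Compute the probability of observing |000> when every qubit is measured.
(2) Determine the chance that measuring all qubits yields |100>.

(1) A full measurement returns |000> with probability 1/4.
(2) The probability of measuring |100> is 3/4.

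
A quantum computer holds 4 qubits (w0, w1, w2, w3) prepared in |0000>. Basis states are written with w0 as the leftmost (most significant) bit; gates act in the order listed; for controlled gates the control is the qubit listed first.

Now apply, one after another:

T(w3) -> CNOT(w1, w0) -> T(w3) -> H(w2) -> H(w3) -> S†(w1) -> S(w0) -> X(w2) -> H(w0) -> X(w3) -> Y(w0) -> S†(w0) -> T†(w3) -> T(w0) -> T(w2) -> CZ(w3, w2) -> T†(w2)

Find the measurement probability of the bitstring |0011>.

Outcome |0011> occurs with probability 1/8.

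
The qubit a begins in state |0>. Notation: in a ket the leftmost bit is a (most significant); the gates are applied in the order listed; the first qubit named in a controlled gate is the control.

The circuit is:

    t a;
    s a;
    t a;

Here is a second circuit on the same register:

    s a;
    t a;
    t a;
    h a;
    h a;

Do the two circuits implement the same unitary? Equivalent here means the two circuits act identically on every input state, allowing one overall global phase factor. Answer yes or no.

Yes: on every input state the two circuits agree up to one overall phase factor.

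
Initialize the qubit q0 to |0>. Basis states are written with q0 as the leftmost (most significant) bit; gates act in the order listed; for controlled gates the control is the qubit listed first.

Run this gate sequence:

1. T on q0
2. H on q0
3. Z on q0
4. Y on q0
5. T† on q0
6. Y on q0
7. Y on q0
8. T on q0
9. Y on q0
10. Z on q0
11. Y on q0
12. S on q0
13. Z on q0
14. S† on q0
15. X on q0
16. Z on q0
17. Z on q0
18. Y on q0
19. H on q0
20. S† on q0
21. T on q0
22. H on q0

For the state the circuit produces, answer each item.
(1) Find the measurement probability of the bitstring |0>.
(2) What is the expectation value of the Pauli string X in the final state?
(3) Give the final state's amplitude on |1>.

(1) Outcome |0> occurs with probability 1/2. Key observation: gates 3-10 undo each other exactly, leaving only the rest of the circuit to track.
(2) The expectation value of X is -1.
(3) The amplitude on |1> is -sqrt(2)*exp(3*I*pi/4)/2.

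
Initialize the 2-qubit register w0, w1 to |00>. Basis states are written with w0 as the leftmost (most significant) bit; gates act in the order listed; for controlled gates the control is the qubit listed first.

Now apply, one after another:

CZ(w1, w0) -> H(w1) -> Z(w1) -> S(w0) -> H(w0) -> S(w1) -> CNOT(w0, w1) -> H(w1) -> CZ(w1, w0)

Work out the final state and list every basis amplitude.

The final amplitudes are sqrt(2)*(1 - I)/4 on |00>, sqrt(2)*(1 + I)/4 on |01>, sqrt(2)*(1 - I)/4 on |10>, sqrt(2)*(1 + I)/4 on |11>.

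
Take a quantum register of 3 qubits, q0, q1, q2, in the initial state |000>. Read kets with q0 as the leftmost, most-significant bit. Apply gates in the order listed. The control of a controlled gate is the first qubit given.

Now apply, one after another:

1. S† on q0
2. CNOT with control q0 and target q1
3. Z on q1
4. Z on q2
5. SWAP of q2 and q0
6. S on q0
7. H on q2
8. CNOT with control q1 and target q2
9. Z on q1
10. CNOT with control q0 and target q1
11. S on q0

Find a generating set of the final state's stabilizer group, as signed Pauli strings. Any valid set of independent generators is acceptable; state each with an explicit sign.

The stabilizer group can be generated by +IIX, +ZII, +IZI, among other valid generating sets.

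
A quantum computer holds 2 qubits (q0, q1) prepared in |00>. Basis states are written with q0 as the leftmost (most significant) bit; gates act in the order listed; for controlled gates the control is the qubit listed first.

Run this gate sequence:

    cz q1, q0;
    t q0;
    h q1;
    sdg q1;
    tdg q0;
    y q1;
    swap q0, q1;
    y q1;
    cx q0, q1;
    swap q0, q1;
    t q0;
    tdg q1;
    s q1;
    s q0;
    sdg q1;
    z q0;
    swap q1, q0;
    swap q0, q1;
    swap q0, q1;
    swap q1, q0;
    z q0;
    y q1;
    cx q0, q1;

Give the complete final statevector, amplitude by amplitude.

The final amplitudes are sqrt(2)*exp(I*pi/4)/2 on |00>, 0 on |01>, sqrt(2)*exp(3*I*pi/4)/2 on |10>, 0 on |11>. Key observation: steps 16-21 multiply out to the identity, so the circuit reduces to the remaining gates.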